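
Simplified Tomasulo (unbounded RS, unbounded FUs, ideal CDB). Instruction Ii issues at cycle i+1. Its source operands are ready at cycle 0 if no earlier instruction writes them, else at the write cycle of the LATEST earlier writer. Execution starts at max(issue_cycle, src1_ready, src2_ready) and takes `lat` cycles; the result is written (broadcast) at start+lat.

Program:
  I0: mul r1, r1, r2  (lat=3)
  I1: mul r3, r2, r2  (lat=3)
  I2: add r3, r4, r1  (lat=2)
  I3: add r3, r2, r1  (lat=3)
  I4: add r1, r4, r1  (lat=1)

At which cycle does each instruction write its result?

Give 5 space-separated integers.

Answer: 4 5 6 7 6

Derivation:
I0 mul r1: issue@1 deps=(None,None) exec_start@1 write@4
I1 mul r3: issue@2 deps=(None,None) exec_start@2 write@5
I2 add r3: issue@3 deps=(None,0) exec_start@4 write@6
I3 add r3: issue@4 deps=(None,0) exec_start@4 write@7
I4 add r1: issue@5 deps=(None,0) exec_start@5 write@6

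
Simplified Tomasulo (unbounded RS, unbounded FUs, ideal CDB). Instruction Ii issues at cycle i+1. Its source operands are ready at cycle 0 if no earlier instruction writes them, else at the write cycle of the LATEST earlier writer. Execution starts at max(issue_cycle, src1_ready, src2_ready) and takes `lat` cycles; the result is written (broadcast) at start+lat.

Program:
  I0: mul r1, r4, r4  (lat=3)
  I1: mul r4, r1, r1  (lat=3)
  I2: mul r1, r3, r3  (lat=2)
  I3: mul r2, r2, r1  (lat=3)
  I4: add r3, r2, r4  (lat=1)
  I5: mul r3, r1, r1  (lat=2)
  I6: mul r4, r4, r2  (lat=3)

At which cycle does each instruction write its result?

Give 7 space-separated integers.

Answer: 4 7 5 8 9 8 11

Derivation:
I0 mul r1: issue@1 deps=(None,None) exec_start@1 write@4
I1 mul r4: issue@2 deps=(0,0) exec_start@4 write@7
I2 mul r1: issue@3 deps=(None,None) exec_start@3 write@5
I3 mul r2: issue@4 deps=(None,2) exec_start@5 write@8
I4 add r3: issue@5 deps=(3,1) exec_start@8 write@9
I5 mul r3: issue@6 deps=(2,2) exec_start@6 write@8
I6 mul r4: issue@7 deps=(1,3) exec_start@8 write@11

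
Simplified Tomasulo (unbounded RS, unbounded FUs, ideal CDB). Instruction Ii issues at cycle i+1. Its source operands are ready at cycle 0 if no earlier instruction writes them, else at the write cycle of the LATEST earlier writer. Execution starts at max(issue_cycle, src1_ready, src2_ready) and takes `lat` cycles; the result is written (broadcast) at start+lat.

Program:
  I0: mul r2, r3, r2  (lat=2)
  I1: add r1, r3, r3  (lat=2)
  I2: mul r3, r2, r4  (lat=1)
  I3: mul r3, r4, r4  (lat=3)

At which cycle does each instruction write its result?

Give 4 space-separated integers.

I0 mul r2: issue@1 deps=(None,None) exec_start@1 write@3
I1 add r1: issue@2 deps=(None,None) exec_start@2 write@4
I2 mul r3: issue@3 deps=(0,None) exec_start@3 write@4
I3 mul r3: issue@4 deps=(None,None) exec_start@4 write@7

Answer: 3 4 4 7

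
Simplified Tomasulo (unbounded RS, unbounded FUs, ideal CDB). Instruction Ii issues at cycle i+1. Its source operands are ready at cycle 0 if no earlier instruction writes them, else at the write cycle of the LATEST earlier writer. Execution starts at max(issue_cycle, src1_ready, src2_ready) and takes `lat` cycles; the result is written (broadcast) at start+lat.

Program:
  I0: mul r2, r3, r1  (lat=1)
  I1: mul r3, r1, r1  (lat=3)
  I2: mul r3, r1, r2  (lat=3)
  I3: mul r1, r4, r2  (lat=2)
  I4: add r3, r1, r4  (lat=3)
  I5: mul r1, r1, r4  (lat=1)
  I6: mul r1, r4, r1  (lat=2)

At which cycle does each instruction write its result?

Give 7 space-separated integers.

Answer: 2 5 6 6 9 7 9

Derivation:
I0 mul r2: issue@1 deps=(None,None) exec_start@1 write@2
I1 mul r3: issue@2 deps=(None,None) exec_start@2 write@5
I2 mul r3: issue@3 deps=(None,0) exec_start@3 write@6
I3 mul r1: issue@4 deps=(None,0) exec_start@4 write@6
I4 add r3: issue@5 deps=(3,None) exec_start@6 write@9
I5 mul r1: issue@6 deps=(3,None) exec_start@6 write@7
I6 mul r1: issue@7 deps=(None,5) exec_start@7 write@9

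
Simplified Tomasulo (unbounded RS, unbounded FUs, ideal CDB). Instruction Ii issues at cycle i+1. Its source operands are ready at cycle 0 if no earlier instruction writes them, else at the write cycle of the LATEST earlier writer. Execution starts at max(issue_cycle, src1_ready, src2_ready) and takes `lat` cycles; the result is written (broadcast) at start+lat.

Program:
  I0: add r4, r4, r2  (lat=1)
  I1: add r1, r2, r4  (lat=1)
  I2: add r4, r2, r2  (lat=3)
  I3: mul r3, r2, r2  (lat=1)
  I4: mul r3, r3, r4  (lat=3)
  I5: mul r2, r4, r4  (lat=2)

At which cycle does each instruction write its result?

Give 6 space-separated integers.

Answer: 2 3 6 5 9 8

Derivation:
I0 add r4: issue@1 deps=(None,None) exec_start@1 write@2
I1 add r1: issue@2 deps=(None,0) exec_start@2 write@3
I2 add r4: issue@3 deps=(None,None) exec_start@3 write@6
I3 mul r3: issue@4 deps=(None,None) exec_start@4 write@5
I4 mul r3: issue@5 deps=(3,2) exec_start@6 write@9
I5 mul r2: issue@6 deps=(2,2) exec_start@6 write@8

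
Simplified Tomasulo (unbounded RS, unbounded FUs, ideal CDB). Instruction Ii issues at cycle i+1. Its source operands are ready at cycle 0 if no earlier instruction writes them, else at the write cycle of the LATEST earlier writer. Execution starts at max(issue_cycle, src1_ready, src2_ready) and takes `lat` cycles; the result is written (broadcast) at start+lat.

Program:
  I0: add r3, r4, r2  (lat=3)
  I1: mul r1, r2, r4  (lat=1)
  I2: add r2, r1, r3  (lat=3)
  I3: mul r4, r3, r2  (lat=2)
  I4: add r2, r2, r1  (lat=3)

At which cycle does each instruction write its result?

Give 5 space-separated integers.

I0 add r3: issue@1 deps=(None,None) exec_start@1 write@4
I1 mul r1: issue@2 deps=(None,None) exec_start@2 write@3
I2 add r2: issue@3 deps=(1,0) exec_start@4 write@7
I3 mul r4: issue@4 deps=(0,2) exec_start@7 write@9
I4 add r2: issue@5 deps=(2,1) exec_start@7 write@10

Answer: 4 3 7 9 10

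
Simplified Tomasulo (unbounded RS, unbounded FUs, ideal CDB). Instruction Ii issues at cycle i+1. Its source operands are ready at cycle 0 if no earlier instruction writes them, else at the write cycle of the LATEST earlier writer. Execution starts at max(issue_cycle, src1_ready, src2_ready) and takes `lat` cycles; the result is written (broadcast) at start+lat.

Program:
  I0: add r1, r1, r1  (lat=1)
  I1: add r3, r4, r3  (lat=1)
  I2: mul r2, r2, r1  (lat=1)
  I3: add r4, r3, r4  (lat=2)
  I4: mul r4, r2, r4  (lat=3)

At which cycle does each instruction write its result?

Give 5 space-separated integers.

Answer: 2 3 4 6 9

Derivation:
I0 add r1: issue@1 deps=(None,None) exec_start@1 write@2
I1 add r3: issue@2 deps=(None,None) exec_start@2 write@3
I2 mul r2: issue@3 deps=(None,0) exec_start@3 write@4
I3 add r4: issue@4 deps=(1,None) exec_start@4 write@6
I4 mul r4: issue@5 deps=(2,3) exec_start@6 write@9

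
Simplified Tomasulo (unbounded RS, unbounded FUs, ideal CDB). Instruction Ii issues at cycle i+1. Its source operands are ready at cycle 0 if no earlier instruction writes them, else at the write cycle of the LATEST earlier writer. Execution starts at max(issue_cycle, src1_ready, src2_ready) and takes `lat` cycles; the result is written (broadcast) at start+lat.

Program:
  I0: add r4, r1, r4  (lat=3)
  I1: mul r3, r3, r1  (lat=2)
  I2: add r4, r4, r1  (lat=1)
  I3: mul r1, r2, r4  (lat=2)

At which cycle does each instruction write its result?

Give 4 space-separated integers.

I0 add r4: issue@1 deps=(None,None) exec_start@1 write@4
I1 mul r3: issue@2 deps=(None,None) exec_start@2 write@4
I2 add r4: issue@3 deps=(0,None) exec_start@4 write@5
I3 mul r1: issue@4 deps=(None,2) exec_start@5 write@7

Answer: 4 4 5 7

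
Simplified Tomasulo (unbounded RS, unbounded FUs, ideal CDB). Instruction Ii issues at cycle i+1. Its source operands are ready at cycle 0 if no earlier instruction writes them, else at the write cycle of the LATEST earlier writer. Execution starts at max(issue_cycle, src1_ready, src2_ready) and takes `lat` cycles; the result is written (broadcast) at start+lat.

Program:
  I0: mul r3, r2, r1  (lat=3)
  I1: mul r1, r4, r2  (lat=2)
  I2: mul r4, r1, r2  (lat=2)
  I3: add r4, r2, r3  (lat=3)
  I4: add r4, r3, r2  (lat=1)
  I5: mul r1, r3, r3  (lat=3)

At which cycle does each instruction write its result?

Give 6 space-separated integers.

I0 mul r3: issue@1 deps=(None,None) exec_start@1 write@4
I1 mul r1: issue@2 deps=(None,None) exec_start@2 write@4
I2 mul r4: issue@3 deps=(1,None) exec_start@4 write@6
I3 add r4: issue@4 deps=(None,0) exec_start@4 write@7
I4 add r4: issue@5 deps=(0,None) exec_start@5 write@6
I5 mul r1: issue@6 deps=(0,0) exec_start@6 write@9

Answer: 4 4 6 7 6 9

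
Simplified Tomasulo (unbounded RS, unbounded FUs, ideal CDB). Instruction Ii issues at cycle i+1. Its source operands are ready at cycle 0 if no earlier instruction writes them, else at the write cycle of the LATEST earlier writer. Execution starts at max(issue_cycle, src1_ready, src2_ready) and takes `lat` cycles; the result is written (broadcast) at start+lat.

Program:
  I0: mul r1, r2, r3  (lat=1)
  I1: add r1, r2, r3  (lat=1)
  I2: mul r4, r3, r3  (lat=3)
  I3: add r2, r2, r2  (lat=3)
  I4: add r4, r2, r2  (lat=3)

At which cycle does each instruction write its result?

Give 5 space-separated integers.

Answer: 2 3 6 7 10

Derivation:
I0 mul r1: issue@1 deps=(None,None) exec_start@1 write@2
I1 add r1: issue@2 deps=(None,None) exec_start@2 write@3
I2 mul r4: issue@3 deps=(None,None) exec_start@3 write@6
I3 add r2: issue@4 deps=(None,None) exec_start@4 write@7
I4 add r4: issue@5 deps=(3,3) exec_start@7 write@10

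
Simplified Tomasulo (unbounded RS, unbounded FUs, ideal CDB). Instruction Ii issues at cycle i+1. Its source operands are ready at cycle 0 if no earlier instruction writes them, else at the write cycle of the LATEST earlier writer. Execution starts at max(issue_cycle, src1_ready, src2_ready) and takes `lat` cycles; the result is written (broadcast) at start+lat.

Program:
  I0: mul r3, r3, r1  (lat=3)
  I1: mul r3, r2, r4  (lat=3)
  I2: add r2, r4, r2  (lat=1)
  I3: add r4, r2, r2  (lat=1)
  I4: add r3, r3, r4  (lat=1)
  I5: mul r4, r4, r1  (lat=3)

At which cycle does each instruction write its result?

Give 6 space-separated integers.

I0 mul r3: issue@1 deps=(None,None) exec_start@1 write@4
I1 mul r3: issue@2 deps=(None,None) exec_start@2 write@5
I2 add r2: issue@3 deps=(None,None) exec_start@3 write@4
I3 add r4: issue@4 deps=(2,2) exec_start@4 write@5
I4 add r3: issue@5 deps=(1,3) exec_start@5 write@6
I5 mul r4: issue@6 deps=(3,None) exec_start@6 write@9

Answer: 4 5 4 5 6 9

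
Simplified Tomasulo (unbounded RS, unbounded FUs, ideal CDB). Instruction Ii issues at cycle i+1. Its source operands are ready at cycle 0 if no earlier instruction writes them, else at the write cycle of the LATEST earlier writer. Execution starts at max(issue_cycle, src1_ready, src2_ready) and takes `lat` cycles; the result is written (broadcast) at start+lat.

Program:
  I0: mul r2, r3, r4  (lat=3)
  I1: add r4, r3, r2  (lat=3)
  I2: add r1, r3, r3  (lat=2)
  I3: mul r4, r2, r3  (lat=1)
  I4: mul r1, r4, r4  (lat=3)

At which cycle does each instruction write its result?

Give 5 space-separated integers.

Answer: 4 7 5 5 8

Derivation:
I0 mul r2: issue@1 deps=(None,None) exec_start@1 write@4
I1 add r4: issue@2 deps=(None,0) exec_start@4 write@7
I2 add r1: issue@3 deps=(None,None) exec_start@3 write@5
I3 mul r4: issue@4 deps=(0,None) exec_start@4 write@5
I4 mul r1: issue@5 deps=(3,3) exec_start@5 write@8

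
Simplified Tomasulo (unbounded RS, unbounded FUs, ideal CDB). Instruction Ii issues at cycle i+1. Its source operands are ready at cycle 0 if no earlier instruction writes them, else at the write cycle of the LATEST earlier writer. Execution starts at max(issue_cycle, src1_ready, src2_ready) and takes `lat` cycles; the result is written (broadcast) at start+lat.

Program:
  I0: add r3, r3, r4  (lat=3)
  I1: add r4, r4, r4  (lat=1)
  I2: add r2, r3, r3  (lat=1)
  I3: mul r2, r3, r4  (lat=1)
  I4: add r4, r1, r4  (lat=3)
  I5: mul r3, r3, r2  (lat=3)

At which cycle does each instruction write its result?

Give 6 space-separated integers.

I0 add r3: issue@1 deps=(None,None) exec_start@1 write@4
I1 add r4: issue@2 deps=(None,None) exec_start@2 write@3
I2 add r2: issue@3 deps=(0,0) exec_start@4 write@5
I3 mul r2: issue@4 deps=(0,1) exec_start@4 write@5
I4 add r4: issue@5 deps=(None,1) exec_start@5 write@8
I5 mul r3: issue@6 deps=(0,3) exec_start@6 write@9

Answer: 4 3 5 5 8 9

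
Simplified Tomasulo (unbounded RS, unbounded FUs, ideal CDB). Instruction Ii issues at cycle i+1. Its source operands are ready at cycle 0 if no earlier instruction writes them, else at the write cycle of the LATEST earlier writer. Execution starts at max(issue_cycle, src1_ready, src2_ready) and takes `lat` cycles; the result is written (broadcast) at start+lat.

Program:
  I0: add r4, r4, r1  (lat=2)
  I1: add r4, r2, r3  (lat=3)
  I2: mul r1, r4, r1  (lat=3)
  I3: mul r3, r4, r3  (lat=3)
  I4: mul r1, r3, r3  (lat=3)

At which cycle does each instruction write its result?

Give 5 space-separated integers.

Answer: 3 5 8 8 11

Derivation:
I0 add r4: issue@1 deps=(None,None) exec_start@1 write@3
I1 add r4: issue@2 deps=(None,None) exec_start@2 write@5
I2 mul r1: issue@3 deps=(1,None) exec_start@5 write@8
I3 mul r3: issue@4 deps=(1,None) exec_start@5 write@8
I4 mul r1: issue@5 deps=(3,3) exec_start@8 write@11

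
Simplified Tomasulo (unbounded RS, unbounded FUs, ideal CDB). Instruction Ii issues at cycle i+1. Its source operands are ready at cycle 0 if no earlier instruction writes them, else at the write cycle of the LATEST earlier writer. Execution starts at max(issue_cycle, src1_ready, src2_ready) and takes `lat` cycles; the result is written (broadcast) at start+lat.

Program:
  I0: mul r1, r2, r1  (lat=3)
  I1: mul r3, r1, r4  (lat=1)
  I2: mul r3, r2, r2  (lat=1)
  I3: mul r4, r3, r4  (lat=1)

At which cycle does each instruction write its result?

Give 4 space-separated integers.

Answer: 4 5 4 5

Derivation:
I0 mul r1: issue@1 deps=(None,None) exec_start@1 write@4
I1 mul r3: issue@2 deps=(0,None) exec_start@4 write@5
I2 mul r3: issue@3 deps=(None,None) exec_start@3 write@4
I3 mul r4: issue@4 deps=(2,None) exec_start@4 write@5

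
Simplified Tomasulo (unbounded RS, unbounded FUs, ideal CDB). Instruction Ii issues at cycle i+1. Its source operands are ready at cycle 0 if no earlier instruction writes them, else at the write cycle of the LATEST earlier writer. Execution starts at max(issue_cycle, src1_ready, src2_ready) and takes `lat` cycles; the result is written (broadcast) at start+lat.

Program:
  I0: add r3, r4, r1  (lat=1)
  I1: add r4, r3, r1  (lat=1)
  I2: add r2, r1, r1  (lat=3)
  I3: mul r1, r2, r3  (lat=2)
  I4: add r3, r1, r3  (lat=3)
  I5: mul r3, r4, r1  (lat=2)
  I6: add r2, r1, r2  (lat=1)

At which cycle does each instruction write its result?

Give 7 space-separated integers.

I0 add r3: issue@1 deps=(None,None) exec_start@1 write@2
I1 add r4: issue@2 deps=(0,None) exec_start@2 write@3
I2 add r2: issue@3 deps=(None,None) exec_start@3 write@6
I3 mul r1: issue@4 deps=(2,0) exec_start@6 write@8
I4 add r3: issue@5 deps=(3,0) exec_start@8 write@11
I5 mul r3: issue@6 deps=(1,3) exec_start@8 write@10
I6 add r2: issue@7 deps=(3,2) exec_start@8 write@9

Answer: 2 3 6 8 11 10 9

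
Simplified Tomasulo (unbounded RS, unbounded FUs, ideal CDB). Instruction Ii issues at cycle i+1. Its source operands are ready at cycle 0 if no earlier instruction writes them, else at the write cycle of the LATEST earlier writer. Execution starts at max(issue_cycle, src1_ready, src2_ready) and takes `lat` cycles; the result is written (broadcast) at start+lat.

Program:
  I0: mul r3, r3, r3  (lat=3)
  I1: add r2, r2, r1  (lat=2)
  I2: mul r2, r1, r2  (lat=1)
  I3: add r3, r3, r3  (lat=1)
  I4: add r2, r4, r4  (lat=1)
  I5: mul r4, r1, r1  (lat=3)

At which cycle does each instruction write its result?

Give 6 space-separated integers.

Answer: 4 4 5 5 6 9

Derivation:
I0 mul r3: issue@1 deps=(None,None) exec_start@1 write@4
I1 add r2: issue@2 deps=(None,None) exec_start@2 write@4
I2 mul r2: issue@3 deps=(None,1) exec_start@4 write@5
I3 add r3: issue@4 deps=(0,0) exec_start@4 write@5
I4 add r2: issue@5 deps=(None,None) exec_start@5 write@6
I5 mul r4: issue@6 deps=(None,None) exec_start@6 write@9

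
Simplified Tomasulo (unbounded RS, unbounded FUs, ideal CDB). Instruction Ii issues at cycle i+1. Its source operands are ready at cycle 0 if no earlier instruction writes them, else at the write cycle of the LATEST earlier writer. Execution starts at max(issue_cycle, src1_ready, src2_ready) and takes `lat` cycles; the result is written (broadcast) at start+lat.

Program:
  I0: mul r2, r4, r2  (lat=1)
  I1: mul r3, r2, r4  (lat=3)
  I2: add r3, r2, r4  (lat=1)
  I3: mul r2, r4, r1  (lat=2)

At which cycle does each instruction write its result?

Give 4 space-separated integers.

Answer: 2 5 4 6

Derivation:
I0 mul r2: issue@1 deps=(None,None) exec_start@1 write@2
I1 mul r3: issue@2 deps=(0,None) exec_start@2 write@5
I2 add r3: issue@3 deps=(0,None) exec_start@3 write@4
I3 mul r2: issue@4 deps=(None,None) exec_start@4 write@6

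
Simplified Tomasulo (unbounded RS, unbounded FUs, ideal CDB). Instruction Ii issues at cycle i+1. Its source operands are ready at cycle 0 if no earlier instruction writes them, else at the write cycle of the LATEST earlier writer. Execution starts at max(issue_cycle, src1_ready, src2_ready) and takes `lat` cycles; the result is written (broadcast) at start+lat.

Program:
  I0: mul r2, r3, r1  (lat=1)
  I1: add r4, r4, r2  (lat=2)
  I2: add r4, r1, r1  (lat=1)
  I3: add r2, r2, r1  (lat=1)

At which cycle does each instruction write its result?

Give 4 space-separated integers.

Answer: 2 4 4 5

Derivation:
I0 mul r2: issue@1 deps=(None,None) exec_start@1 write@2
I1 add r4: issue@2 deps=(None,0) exec_start@2 write@4
I2 add r4: issue@3 deps=(None,None) exec_start@3 write@4
I3 add r2: issue@4 deps=(0,None) exec_start@4 write@5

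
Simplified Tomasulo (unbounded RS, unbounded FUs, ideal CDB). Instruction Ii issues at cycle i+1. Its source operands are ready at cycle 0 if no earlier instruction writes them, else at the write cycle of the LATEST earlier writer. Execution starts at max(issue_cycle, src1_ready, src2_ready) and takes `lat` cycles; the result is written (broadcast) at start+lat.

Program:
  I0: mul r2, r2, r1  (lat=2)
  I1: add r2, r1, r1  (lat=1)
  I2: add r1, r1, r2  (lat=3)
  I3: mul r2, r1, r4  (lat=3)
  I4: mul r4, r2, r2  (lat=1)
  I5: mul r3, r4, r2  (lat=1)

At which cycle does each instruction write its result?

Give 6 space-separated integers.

I0 mul r2: issue@1 deps=(None,None) exec_start@1 write@3
I1 add r2: issue@2 deps=(None,None) exec_start@2 write@3
I2 add r1: issue@3 deps=(None,1) exec_start@3 write@6
I3 mul r2: issue@4 deps=(2,None) exec_start@6 write@9
I4 mul r4: issue@5 deps=(3,3) exec_start@9 write@10
I5 mul r3: issue@6 deps=(4,3) exec_start@10 write@11

Answer: 3 3 6 9 10 11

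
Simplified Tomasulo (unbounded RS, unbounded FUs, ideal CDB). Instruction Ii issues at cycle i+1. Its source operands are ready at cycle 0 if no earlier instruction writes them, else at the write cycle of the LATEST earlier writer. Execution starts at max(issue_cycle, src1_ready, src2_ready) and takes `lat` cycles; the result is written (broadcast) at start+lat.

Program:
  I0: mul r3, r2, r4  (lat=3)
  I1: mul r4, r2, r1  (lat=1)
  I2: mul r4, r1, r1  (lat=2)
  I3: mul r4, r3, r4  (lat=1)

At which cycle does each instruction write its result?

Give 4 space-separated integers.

I0 mul r3: issue@1 deps=(None,None) exec_start@1 write@4
I1 mul r4: issue@2 deps=(None,None) exec_start@2 write@3
I2 mul r4: issue@3 deps=(None,None) exec_start@3 write@5
I3 mul r4: issue@4 deps=(0,2) exec_start@5 write@6

Answer: 4 3 5 6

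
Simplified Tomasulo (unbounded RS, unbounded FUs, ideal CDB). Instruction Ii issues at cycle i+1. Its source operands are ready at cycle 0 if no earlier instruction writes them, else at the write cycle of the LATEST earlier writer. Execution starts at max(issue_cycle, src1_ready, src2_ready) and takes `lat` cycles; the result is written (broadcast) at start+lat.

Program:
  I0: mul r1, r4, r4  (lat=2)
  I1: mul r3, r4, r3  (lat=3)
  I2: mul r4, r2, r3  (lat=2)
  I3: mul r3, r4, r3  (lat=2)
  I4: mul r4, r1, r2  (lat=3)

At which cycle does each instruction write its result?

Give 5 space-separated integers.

Answer: 3 5 7 9 8

Derivation:
I0 mul r1: issue@1 deps=(None,None) exec_start@1 write@3
I1 mul r3: issue@2 deps=(None,None) exec_start@2 write@5
I2 mul r4: issue@3 deps=(None,1) exec_start@5 write@7
I3 mul r3: issue@4 deps=(2,1) exec_start@7 write@9
I4 mul r4: issue@5 deps=(0,None) exec_start@5 write@8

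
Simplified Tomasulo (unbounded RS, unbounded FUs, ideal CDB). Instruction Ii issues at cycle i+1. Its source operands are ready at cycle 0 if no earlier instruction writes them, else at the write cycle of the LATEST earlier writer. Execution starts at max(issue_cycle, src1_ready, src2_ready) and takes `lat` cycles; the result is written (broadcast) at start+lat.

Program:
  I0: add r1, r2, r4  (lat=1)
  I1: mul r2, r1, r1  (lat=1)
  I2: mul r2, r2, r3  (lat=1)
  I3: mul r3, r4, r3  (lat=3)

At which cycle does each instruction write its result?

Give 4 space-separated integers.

Answer: 2 3 4 7

Derivation:
I0 add r1: issue@1 deps=(None,None) exec_start@1 write@2
I1 mul r2: issue@2 deps=(0,0) exec_start@2 write@3
I2 mul r2: issue@3 deps=(1,None) exec_start@3 write@4
I3 mul r3: issue@4 deps=(None,None) exec_start@4 write@7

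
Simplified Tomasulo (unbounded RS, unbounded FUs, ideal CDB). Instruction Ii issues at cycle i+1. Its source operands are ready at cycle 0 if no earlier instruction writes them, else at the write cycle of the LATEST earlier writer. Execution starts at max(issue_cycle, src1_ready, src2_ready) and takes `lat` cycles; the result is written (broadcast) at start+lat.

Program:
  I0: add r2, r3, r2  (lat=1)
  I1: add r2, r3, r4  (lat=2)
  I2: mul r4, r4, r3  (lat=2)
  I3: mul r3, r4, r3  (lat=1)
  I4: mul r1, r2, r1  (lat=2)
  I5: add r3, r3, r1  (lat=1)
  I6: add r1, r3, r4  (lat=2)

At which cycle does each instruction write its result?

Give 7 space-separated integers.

I0 add r2: issue@1 deps=(None,None) exec_start@1 write@2
I1 add r2: issue@2 deps=(None,None) exec_start@2 write@4
I2 mul r4: issue@3 deps=(None,None) exec_start@3 write@5
I3 mul r3: issue@4 deps=(2,None) exec_start@5 write@6
I4 mul r1: issue@5 deps=(1,None) exec_start@5 write@7
I5 add r3: issue@6 deps=(3,4) exec_start@7 write@8
I6 add r1: issue@7 deps=(5,2) exec_start@8 write@10

Answer: 2 4 5 6 7 8 10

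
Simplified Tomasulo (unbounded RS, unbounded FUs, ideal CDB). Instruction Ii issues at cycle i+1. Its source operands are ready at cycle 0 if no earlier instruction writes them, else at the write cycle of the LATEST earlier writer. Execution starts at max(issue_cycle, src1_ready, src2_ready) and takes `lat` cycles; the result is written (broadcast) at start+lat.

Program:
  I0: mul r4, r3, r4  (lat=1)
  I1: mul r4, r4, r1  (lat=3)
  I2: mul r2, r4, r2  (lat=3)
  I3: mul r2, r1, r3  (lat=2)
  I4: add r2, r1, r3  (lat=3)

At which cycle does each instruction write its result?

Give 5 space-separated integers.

Answer: 2 5 8 6 8

Derivation:
I0 mul r4: issue@1 deps=(None,None) exec_start@1 write@2
I1 mul r4: issue@2 deps=(0,None) exec_start@2 write@5
I2 mul r2: issue@3 deps=(1,None) exec_start@5 write@8
I3 mul r2: issue@4 deps=(None,None) exec_start@4 write@6
I4 add r2: issue@5 deps=(None,None) exec_start@5 write@8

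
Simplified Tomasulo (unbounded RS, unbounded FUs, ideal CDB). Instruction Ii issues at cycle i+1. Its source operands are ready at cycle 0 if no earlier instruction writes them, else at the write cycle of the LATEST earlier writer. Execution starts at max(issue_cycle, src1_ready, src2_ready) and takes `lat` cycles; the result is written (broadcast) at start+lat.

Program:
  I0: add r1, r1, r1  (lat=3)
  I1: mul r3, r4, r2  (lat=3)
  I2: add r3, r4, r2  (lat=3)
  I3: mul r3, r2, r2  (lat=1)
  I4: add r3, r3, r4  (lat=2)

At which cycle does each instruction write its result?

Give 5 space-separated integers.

Answer: 4 5 6 5 7

Derivation:
I0 add r1: issue@1 deps=(None,None) exec_start@1 write@4
I1 mul r3: issue@2 deps=(None,None) exec_start@2 write@5
I2 add r3: issue@3 deps=(None,None) exec_start@3 write@6
I3 mul r3: issue@4 deps=(None,None) exec_start@4 write@5
I4 add r3: issue@5 deps=(3,None) exec_start@5 write@7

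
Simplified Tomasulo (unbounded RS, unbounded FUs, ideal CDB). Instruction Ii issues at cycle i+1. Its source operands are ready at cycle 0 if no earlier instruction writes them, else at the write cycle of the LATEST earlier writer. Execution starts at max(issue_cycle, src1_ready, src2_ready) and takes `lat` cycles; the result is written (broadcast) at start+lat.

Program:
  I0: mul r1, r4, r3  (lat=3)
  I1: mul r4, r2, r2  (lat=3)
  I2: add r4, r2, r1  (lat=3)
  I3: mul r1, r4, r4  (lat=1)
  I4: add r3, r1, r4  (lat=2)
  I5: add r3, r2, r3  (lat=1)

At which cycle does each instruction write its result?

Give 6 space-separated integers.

I0 mul r1: issue@1 deps=(None,None) exec_start@1 write@4
I1 mul r4: issue@2 deps=(None,None) exec_start@2 write@5
I2 add r4: issue@3 deps=(None,0) exec_start@4 write@7
I3 mul r1: issue@4 deps=(2,2) exec_start@7 write@8
I4 add r3: issue@5 deps=(3,2) exec_start@8 write@10
I5 add r3: issue@6 deps=(None,4) exec_start@10 write@11

Answer: 4 5 7 8 10 11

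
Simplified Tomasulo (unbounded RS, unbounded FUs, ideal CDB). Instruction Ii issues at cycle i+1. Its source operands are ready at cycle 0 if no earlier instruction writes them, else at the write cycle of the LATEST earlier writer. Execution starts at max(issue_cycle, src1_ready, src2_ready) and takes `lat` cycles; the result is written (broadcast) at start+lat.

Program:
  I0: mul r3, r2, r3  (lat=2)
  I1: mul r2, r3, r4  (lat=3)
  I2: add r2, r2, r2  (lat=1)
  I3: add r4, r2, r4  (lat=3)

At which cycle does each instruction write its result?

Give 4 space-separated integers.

Answer: 3 6 7 10

Derivation:
I0 mul r3: issue@1 deps=(None,None) exec_start@1 write@3
I1 mul r2: issue@2 deps=(0,None) exec_start@3 write@6
I2 add r2: issue@3 deps=(1,1) exec_start@6 write@7
I3 add r4: issue@4 deps=(2,None) exec_start@7 write@10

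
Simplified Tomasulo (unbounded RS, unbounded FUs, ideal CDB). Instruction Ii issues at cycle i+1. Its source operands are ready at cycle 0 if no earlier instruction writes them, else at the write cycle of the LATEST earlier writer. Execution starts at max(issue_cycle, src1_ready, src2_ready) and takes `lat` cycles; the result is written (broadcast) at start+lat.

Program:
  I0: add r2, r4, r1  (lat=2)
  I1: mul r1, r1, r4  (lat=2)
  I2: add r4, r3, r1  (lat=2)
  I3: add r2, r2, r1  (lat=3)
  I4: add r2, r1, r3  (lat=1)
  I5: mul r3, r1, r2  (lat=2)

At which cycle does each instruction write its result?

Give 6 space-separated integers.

I0 add r2: issue@1 deps=(None,None) exec_start@1 write@3
I1 mul r1: issue@2 deps=(None,None) exec_start@2 write@4
I2 add r4: issue@3 deps=(None,1) exec_start@4 write@6
I3 add r2: issue@4 deps=(0,1) exec_start@4 write@7
I4 add r2: issue@5 deps=(1,None) exec_start@5 write@6
I5 mul r3: issue@6 deps=(1,4) exec_start@6 write@8

Answer: 3 4 6 7 6 8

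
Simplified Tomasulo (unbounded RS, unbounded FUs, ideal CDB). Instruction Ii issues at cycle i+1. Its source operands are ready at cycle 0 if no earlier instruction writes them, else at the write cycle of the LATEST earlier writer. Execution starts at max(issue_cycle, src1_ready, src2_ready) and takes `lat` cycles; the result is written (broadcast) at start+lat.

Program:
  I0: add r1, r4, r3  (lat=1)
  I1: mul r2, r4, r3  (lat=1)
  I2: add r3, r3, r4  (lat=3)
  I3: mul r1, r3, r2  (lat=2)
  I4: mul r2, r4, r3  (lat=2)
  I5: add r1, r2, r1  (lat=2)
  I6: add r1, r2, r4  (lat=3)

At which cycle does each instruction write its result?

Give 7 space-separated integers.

Answer: 2 3 6 8 8 10 11

Derivation:
I0 add r1: issue@1 deps=(None,None) exec_start@1 write@2
I1 mul r2: issue@2 deps=(None,None) exec_start@2 write@3
I2 add r3: issue@3 deps=(None,None) exec_start@3 write@6
I3 mul r1: issue@4 deps=(2,1) exec_start@6 write@8
I4 mul r2: issue@5 deps=(None,2) exec_start@6 write@8
I5 add r1: issue@6 deps=(4,3) exec_start@8 write@10
I6 add r1: issue@7 deps=(4,None) exec_start@8 write@11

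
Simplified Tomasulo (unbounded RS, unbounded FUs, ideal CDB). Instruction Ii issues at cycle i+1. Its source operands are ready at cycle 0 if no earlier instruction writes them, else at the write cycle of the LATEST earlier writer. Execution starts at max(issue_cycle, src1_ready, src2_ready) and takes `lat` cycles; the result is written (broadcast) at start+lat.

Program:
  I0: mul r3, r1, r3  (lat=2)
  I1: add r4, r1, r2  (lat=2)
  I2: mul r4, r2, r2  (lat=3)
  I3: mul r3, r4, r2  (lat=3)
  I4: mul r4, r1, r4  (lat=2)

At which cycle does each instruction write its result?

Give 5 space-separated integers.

I0 mul r3: issue@1 deps=(None,None) exec_start@1 write@3
I1 add r4: issue@2 deps=(None,None) exec_start@2 write@4
I2 mul r4: issue@3 deps=(None,None) exec_start@3 write@6
I3 mul r3: issue@4 deps=(2,None) exec_start@6 write@9
I4 mul r4: issue@5 deps=(None,2) exec_start@6 write@8

Answer: 3 4 6 9 8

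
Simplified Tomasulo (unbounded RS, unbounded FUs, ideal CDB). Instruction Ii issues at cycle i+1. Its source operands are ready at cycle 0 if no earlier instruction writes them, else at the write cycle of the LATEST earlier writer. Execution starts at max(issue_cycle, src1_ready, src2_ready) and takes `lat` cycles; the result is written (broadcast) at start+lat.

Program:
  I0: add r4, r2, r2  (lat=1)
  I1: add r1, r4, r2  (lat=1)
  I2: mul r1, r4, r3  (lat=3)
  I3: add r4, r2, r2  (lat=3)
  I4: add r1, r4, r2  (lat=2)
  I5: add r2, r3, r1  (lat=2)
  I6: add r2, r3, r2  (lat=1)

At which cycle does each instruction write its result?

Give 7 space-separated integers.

Answer: 2 3 6 7 9 11 12

Derivation:
I0 add r4: issue@1 deps=(None,None) exec_start@1 write@2
I1 add r1: issue@2 deps=(0,None) exec_start@2 write@3
I2 mul r1: issue@3 deps=(0,None) exec_start@3 write@6
I3 add r4: issue@4 deps=(None,None) exec_start@4 write@7
I4 add r1: issue@5 deps=(3,None) exec_start@7 write@9
I5 add r2: issue@6 deps=(None,4) exec_start@9 write@11
I6 add r2: issue@7 deps=(None,5) exec_start@11 write@12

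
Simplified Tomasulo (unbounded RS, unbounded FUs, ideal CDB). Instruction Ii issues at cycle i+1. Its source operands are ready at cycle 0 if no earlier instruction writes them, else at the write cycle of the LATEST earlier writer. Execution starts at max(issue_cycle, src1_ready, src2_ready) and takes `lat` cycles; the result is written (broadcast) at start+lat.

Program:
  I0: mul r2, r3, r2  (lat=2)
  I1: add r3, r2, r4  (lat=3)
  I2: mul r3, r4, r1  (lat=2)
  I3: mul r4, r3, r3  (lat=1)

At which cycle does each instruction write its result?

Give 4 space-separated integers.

Answer: 3 6 5 6

Derivation:
I0 mul r2: issue@1 deps=(None,None) exec_start@1 write@3
I1 add r3: issue@2 deps=(0,None) exec_start@3 write@6
I2 mul r3: issue@3 deps=(None,None) exec_start@3 write@5
I3 mul r4: issue@4 deps=(2,2) exec_start@5 write@6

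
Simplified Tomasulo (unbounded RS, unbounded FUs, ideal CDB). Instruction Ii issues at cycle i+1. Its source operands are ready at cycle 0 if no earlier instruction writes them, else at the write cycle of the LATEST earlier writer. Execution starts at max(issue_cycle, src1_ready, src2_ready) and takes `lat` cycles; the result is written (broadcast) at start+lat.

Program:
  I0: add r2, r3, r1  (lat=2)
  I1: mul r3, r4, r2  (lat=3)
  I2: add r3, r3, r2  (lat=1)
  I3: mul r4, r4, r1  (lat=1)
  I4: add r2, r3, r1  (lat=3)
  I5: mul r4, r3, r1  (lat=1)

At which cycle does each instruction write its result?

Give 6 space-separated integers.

I0 add r2: issue@1 deps=(None,None) exec_start@1 write@3
I1 mul r3: issue@2 deps=(None,0) exec_start@3 write@6
I2 add r3: issue@3 deps=(1,0) exec_start@6 write@7
I3 mul r4: issue@4 deps=(None,None) exec_start@4 write@5
I4 add r2: issue@5 deps=(2,None) exec_start@7 write@10
I5 mul r4: issue@6 deps=(2,None) exec_start@7 write@8

Answer: 3 6 7 5 10 8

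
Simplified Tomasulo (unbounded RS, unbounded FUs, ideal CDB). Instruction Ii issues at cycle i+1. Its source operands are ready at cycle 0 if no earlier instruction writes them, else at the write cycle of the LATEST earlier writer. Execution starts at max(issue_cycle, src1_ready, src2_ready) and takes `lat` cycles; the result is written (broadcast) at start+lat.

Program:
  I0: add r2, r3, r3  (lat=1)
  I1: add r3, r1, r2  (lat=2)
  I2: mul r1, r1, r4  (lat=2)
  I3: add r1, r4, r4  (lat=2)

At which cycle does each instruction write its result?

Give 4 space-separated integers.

I0 add r2: issue@1 deps=(None,None) exec_start@1 write@2
I1 add r3: issue@2 deps=(None,0) exec_start@2 write@4
I2 mul r1: issue@3 deps=(None,None) exec_start@3 write@5
I3 add r1: issue@4 deps=(None,None) exec_start@4 write@6

Answer: 2 4 5 6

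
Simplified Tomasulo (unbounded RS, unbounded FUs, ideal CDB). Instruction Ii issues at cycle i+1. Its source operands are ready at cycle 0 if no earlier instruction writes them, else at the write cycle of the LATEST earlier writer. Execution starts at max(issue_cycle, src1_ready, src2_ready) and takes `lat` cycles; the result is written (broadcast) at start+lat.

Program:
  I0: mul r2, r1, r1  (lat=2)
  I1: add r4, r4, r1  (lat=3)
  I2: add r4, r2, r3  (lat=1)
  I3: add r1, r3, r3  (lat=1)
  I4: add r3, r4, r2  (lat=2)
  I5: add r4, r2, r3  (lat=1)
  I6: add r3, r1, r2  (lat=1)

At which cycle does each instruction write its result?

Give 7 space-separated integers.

I0 mul r2: issue@1 deps=(None,None) exec_start@1 write@3
I1 add r4: issue@2 deps=(None,None) exec_start@2 write@5
I2 add r4: issue@3 deps=(0,None) exec_start@3 write@4
I3 add r1: issue@4 deps=(None,None) exec_start@4 write@5
I4 add r3: issue@5 deps=(2,0) exec_start@5 write@7
I5 add r4: issue@6 deps=(0,4) exec_start@7 write@8
I6 add r3: issue@7 deps=(3,0) exec_start@7 write@8

Answer: 3 5 4 5 7 8 8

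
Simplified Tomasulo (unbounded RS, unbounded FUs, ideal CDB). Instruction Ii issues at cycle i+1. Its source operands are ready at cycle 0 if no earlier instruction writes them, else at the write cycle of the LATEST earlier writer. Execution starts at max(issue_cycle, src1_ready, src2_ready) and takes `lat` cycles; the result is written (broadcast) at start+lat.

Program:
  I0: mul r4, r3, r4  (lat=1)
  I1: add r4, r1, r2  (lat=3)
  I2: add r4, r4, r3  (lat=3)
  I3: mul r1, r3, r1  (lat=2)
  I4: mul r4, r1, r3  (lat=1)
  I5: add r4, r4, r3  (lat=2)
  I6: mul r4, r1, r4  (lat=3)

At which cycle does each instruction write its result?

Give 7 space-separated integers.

Answer: 2 5 8 6 7 9 12

Derivation:
I0 mul r4: issue@1 deps=(None,None) exec_start@1 write@2
I1 add r4: issue@2 deps=(None,None) exec_start@2 write@5
I2 add r4: issue@3 deps=(1,None) exec_start@5 write@8
I3 mul r1: issue@4 deps=(None,None) exec_start@4 write@6
I4 mul r4: issue@5 deps=(3,None) exec_start@6 write@7
I5 add r4: issue@6 deps=(4,None) exec_start@7 write@9
I6 mul r4: issue@7 deps=(3,5) exec_start@9 write@12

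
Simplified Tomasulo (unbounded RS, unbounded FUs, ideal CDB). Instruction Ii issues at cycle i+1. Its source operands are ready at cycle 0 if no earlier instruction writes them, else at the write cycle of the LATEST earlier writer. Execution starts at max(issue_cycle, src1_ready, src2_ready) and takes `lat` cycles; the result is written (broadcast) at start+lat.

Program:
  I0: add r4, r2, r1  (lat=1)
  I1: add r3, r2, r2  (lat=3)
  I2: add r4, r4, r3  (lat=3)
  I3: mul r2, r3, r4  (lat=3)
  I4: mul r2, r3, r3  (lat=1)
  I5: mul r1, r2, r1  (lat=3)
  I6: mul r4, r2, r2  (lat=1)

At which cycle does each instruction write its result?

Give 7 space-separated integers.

Answer: 2 5 8 11 6 9 8

Derivation:
I0 add r4: issue@1 deps=(None,None) exec_start@1 write@2
I1 add r3: issue@2 deps=(None,None) exec_start@2 write@5
I2 add r4: issue@3 deps=(0,1) exec_start@5 write@8
I3 mul r2: issue@4 deps=(1,2) exec_start@8 write@11
I4 mul r2: issue@5 deps=(1,1) exec_start@5 write@6
I5 mul r1: issue@6 deps=(4,None) exec_start@6 write@9
I6 mul r4: issue@7 deps=(4,4) exec_start@7 write@8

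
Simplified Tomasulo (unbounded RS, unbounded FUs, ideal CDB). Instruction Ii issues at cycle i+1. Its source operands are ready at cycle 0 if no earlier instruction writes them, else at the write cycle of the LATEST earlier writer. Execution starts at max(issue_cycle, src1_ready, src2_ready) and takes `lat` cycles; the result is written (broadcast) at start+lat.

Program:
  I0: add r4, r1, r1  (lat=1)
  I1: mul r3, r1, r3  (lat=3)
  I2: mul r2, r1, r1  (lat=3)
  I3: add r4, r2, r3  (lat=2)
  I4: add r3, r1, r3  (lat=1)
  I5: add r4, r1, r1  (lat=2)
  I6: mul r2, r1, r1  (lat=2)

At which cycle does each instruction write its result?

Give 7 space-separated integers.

I0 add r4: issue@1 deps=(None,None) exec_start@1 write@2
I1 mul r3: issue@2 deps=(None,None) exec_start@2 write@5
I2 mul r2: issue@3 deps=(None,None) exec_start@3 write@6
I3 add r4: issue@4 deps=(2,1) exec_start@6 write@8
I4 add r3: issue@5 deps=(None,1) exec_start@5 write@6
I5 add r4: issue@6 deps=(None,None) exec_start@6 write@8
I6 mul r2: issue@7 deps=(None,None) exec_start@7 write@9

Answer: 2 5 6 8 6 8 9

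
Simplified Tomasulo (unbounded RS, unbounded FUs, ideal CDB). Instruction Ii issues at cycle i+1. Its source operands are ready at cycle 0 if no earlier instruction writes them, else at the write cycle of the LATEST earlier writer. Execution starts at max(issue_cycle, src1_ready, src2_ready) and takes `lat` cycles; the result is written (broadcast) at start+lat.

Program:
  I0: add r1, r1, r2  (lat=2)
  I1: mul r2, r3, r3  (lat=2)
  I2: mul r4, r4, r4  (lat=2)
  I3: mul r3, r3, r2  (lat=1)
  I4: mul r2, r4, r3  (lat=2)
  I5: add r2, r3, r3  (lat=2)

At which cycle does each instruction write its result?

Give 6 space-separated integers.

I0 add r1: issue@1 deps=(None,None) exec_start@1 write@3
I1 mul r2: issue@2 deps=(None,None) exec_start@2 write@4
I2 mul r4: issue@3 deps=(None,None) exec_start@3 write@5
I3 mul r3: issue@4 deps=(None,1) exec_start@4 write@5
I4 mul r2: issue@5 deps=(2,3) exec_start@5 write@7
I5 add r2: issue@6 deps=(3,3) exec_start@6 write@8

Answer: 3 4 5 5 7 8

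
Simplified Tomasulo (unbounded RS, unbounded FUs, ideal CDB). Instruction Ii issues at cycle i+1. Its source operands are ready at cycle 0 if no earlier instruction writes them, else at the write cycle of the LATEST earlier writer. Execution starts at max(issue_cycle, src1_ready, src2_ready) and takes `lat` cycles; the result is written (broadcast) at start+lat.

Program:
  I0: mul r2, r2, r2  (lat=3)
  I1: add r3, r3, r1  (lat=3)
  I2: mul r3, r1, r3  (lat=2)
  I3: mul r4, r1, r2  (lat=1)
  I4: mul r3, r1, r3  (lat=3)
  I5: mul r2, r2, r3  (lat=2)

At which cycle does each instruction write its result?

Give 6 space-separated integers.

I0 mul r2: issue@1 deps=(None,None) exec_start@1 write@4
I1 add r3: issue@2 deps=(None,None) exec_start@2 write@5
I2 mul r3: issue@3 deps=(None,1) exec_start@5 write@7
I3 mul r4: issue@4 deps=(None,0) exec_start@4 write@5
I4 mul r3: issue@5 deps=(None,2) exec_start@7 write@10
I5 mul r2: issue@6 deps=(0,4) exec_start@10 write@12

Answer: 4 5 7 5 10 12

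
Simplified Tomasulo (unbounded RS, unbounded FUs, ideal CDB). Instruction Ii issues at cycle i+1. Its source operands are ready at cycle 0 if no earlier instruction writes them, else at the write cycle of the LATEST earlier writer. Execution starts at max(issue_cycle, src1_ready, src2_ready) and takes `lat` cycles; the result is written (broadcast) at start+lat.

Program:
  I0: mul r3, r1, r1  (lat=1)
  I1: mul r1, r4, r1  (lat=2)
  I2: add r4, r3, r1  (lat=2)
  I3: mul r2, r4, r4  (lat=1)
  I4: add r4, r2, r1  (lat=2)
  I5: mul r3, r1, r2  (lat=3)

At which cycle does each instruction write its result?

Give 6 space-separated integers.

I0 mul r3: issue@1 deps=(None,None) exec_start@1 write@2
I1 mul r1: issue@2 deps=(None,None) exec_start@2 write@4
I2 add r4: issue@3 deps=(0,1) exec_start@4 write@6
I3 mul r2: issue@4 deps=(2,2) exec_start@6 write@7
I4 add r4: issue@5 deps=(3,1) exec_start@7 write@9
I5 mul r3: issue@6 deps=(1,3) exec_start@7 write@10

Answer: 2 4 6 7 9 10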